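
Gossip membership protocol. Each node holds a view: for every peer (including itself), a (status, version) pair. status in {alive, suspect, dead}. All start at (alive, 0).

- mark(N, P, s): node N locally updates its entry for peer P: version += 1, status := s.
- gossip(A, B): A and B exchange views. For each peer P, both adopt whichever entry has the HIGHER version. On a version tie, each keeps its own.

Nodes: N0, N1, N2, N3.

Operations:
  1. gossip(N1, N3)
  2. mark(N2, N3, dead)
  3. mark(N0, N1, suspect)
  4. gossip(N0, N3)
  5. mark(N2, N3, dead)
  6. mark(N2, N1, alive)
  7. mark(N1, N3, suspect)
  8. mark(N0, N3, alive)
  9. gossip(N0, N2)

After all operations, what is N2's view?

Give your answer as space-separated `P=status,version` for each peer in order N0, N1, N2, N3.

Op 1: gossip N1<->N3 -> N1.N0=(alive,v0) N1.N1=(alive,v0) N1.N2=(alive,v0) N1.N3=(alive,v0) | N3.N0=(alive,v0) N3.N1=(alive,v0) N3.N2=(alive,v0) N3.N3=(alive,v0)
Op 2: N2 marks N3=dead -> (dead,v1)
Op 3: N0 marks N1=suspect -> (suspect,v1)
Op 4: gossip N0<->N3 -> N0.N0=(alive,v0) N0.N1=(suspect,v1) N0.N2=(alive,v0) N0.N3=(alive,v0) | N3.N0=(alive,v0) N3.N1=(suspect,v1) N3.N2=(alive,v0) N3.N3=(alive,v0)
Op 5: N2 marks N3=dead -> (dead,v2)
Op 6: N2 marks N1=alive -> (alive,v1)
Op 7: N1 marks N3=suspect -> (suspect,v1)
Op 8: N0 marks N3=alive -> (alive,v1)
Op 9: gossip N0<->N2 -> N0.N0=(alive,v0) N0.N1=(suspect,v1) N0.N2=(alive,v0) N0.N3=(dead,v2) | N2.N0=(alive,v0) N2.N1=(alive,v1) N2.N2=(alive,v0) N2.N3=(dead,v2)

Answer: N0=alive,0 N1=alive,1 N2=alive,0 N3=dead,2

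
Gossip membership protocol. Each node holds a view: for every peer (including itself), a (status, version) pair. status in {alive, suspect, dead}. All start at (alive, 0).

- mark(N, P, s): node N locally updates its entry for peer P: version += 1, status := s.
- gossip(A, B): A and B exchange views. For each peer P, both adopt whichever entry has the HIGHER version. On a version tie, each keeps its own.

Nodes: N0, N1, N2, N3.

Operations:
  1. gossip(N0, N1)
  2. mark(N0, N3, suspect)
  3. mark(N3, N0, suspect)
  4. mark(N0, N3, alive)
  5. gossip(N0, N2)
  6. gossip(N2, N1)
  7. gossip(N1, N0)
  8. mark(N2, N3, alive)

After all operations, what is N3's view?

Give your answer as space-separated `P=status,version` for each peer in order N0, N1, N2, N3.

Answer: N0=suspect,1 N1=alive,0 N2=alive,0 N3=alive,0

Derivation:
Op 1: gossip N0<->N1 -> N0.N0=(alive,v0) N0.N1=(alive,v0) N0.N2=(alive,v0) N0.N3=(alive,v0) | N1.N0=(alive,v0) N1.N1=(alive,v0) N1.N2=(alive,v0) N1.N3=(alive,v0)
Op 2: N0 marks N3=suspect -> (suspect,v1)
Op 3: N3 marks N0=suspect -> (suspect,v1)
Op 4: N0 marks N3=alive -> (alive,v2)
Op 5: gossip N0<->N2 -> N0.N0=(alive,v0) N0.N1=(alive,v0) N0.N2=(alive,v0) N0.N3=(alive,v2) | N2.N0=(alive,v0) N2.N1=(alive,v0) N2.N2=(alive,v0) N2.N3=(alive,v2)
Op 6: gossip N2<->N1 -> N2.N0=(alive,v0) N2.N1=(alive,v0) N2.N2=(alive,v0) N2.N3=(alive,v2) | N1.N0=(alive,v0) N1.N1=(alive,v0) N1.N2=(alive,v0) N1.N3=(alive,v2)
Op 7: gossip N1<->N0 -> N1.N0=(alive,v0) N1.N1=(alive,v0) N1.N2=(alive,v0) N1.N3=(alive,v2) | N0.N0=(alive,v0) N0.N1=(alive,v0) N0.N2=(alive,v0) N0.N3=(alive,v2)
Op 8: N2 marks N3=alive -> (alive,v3)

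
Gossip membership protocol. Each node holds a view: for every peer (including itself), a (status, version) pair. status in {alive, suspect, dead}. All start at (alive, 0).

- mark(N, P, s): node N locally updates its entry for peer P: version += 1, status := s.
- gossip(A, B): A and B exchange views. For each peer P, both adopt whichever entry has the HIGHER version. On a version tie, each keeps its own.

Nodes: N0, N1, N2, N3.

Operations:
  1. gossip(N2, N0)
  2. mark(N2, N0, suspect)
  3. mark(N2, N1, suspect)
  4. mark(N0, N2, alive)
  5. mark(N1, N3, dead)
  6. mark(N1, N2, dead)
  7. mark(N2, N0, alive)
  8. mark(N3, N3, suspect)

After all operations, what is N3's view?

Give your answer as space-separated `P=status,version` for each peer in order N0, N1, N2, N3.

Answer: N0=alive,0 N1=alive,0 N2=alive,0 N3=suspect,1

Derivation:
Op 1: gossip N2<->N0 -> N2.N0=(alive,v0) N2.N1=(alive,v0) N2.N2=(alive,v0) N2.N3=(alive,v0) | N0.N0=(alive,v0) N0.N1=(alive,v0) N0.N2=(alive,v0) N0.N3=(alive,v0)
Op 2: N2 marks N0=suspect -> (suspect,v1)
Op 3: N2 marks N1=suspect -> (suspect,v1)
Op 4: N0 marks N2=alive -> (alive,v1)
Op 5: N1 marks N3=dead -> (dead,v1)
Op 6: N1 marks N2=dead -> (dead,v1)
Op 7: N2 marks N0=alive -> (alive,v2)
Op 8: N3 marks N3=suspect -> (suspect,v1)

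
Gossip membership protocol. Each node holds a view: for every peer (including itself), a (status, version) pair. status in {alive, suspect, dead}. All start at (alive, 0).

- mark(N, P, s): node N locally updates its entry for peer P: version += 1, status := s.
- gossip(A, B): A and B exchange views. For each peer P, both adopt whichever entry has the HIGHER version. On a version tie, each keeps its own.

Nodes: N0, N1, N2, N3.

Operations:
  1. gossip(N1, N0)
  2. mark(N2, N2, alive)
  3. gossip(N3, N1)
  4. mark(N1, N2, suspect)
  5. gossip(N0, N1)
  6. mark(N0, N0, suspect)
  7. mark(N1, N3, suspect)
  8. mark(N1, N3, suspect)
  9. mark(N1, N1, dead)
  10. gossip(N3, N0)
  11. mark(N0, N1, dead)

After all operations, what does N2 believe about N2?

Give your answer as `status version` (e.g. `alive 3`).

Op 1: gossip N1<->N0 -> N1.N0=(alive,v0) N1.N1=(alive,v0) N1.N2=(alive,v0) N1.N3=(alive,v0) | N0.N0=(alive,v0) N0.N1=(alive,v0) N0.N2=(alive,v0) N0.N3=(alive,v0)
Op 2: N2 marks N2=alive -> (alive,v1)
Op 3: gossip N3<->N1 -> N3.N0=(alive,v0) N3.N1=(alive,v0) N3.N2=(alive,v0) N3.N3=(alive,v0) | N1.N0=(alive,v0) N1.N1=(alive,v0) N1.N2=(alive,v0) N1.N3=(alive,v0)
Op 4: N1 marks N2=suspect -> (suspect,v1)
Op 5: gossip N0<->N1 -> N0.N0=(alive,v0) N0.N1=(alive,v0) N0.N2=(suspect,v1) N0.N3=(alive,v0) | N1.N0=(alive,v0) N1.N1=(alive,v0) N1.N2=(suspect,v1) N1.N3=(alive,v0)
Op 6: N0 marks N0=suspect -> (suspect,v1)
Op 7: N1 marks N3=suspect -> (suspect,v1)
Op 8: N1 marks N3=suspect -> (suspect,v2)
Op 9: N1 marks N1=dead -> (dead,v1)
Op 10: gossip N3<->N0 -> N3.N0=(suspect,v1) N3.N1=(alive,v0) N3.N2=(suspect,v1) N3.N3=(alive,v0) | N0.N0=(suspect,v1) N0.N1=(alive,v0) N0.N2=(suspect,v1) N0.N3=(alive,v0)
Op 11: N0 marks N1=dead -> (dead,v1)

Answer: alive 1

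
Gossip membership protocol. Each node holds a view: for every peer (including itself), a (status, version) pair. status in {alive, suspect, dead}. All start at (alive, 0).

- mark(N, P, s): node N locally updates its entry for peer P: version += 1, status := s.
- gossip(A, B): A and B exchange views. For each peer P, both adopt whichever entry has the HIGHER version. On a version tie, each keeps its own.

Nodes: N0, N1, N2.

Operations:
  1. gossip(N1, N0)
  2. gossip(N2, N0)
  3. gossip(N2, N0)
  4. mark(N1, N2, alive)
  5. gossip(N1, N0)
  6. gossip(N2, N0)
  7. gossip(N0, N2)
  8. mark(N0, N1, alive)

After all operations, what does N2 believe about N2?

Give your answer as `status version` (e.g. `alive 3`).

Answer: alive 1

Derivation:
Op 1: gossip N1<->N0 -> N1.N0=(alive,v0) N1.N1=(alive,v0) N1.N2=(alive,v0) | N0.N0=(alive,v0) N0.N1=(alive,v0) N0.N2=(alive,v0)
Op 2: gossip N2<->N0 -> N2.N0=(alive,v0) N2.N1=(alive,v0) N2.N2=(alive,v0) | N0.N0=(alive,v0) N0.N1=(alive,v0) N0.N2=(alive,v0)
Op 3: gossip N2<->N0 -> N2.N0=(alive,v0) N2.N1=(alive,v0) N2.N2=(alive,v0) | N0.N0=(alive,v0) N0.N1=(alive,v0) N0.N2=(alive,v0)
Op 4: N1 marks N2=alive -> (alive,v1)
Op 5: gossip N1<->N0 -> N1.N0=(alive,v0) N1.N1=(alive,v0) N1.N2=(alive,v1) | N0.N0=(alive,v0) N0.N1=(alive,v0) N0.N2=(alive,v1)
Op 6: gossip N2<->N0 -> N2.N0=(alive,v0) N2.N1=(alive,v0) N2.N2=(alive,v1) | N0.N0=(alive,v0) N0.N1=(alive,v0) N0.N2=(alive,v1)
Op 7: gossip N0<->N2 -> N0.N0=(alive,v0) N0.N1=(alive,v0) N0.N2=(alive,v1) | N2.N0=(alive,v0) N2.N1=(alive,v0) N2.N2=(alive,v1)
Op 8: N0 marks N1=alive -> (alive,v1)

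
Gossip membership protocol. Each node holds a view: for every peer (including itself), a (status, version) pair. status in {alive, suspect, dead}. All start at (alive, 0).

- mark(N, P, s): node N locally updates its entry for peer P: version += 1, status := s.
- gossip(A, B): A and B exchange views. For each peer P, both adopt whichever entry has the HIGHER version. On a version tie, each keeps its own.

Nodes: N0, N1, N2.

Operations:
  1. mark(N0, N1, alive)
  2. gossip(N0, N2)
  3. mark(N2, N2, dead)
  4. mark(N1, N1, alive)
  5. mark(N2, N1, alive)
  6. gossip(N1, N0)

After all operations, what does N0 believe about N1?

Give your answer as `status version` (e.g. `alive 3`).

Answer: alive 1

Derivation:
Op 1: N0 marks N1=alive -> (alive,v1)
Op 2: gossip N0<->N2 -> N0.N0=(alive,v0) N0.N1=(alive,v1) N0.N2=(alive,v0) | N2.N0=(alive,v0) N2.N1=(alive,v1) N2.N2=(alive,v0)
Op 3: N2 marks N2=dead -> (dead,v1)
Op 4: N1 marks N1=alive -> (alive,v1)
Op 5: N2 marks N1=alive -> (alive,v2)
Op 6: gossip N1<->N0 -> N1.N0=(alive,v0) N1.N1=(alive,v1) N1.N2=(alive,v0) | N0.N0=(alive,v0) N0.N1=(alive,v1) N0.N2=(alive,v0)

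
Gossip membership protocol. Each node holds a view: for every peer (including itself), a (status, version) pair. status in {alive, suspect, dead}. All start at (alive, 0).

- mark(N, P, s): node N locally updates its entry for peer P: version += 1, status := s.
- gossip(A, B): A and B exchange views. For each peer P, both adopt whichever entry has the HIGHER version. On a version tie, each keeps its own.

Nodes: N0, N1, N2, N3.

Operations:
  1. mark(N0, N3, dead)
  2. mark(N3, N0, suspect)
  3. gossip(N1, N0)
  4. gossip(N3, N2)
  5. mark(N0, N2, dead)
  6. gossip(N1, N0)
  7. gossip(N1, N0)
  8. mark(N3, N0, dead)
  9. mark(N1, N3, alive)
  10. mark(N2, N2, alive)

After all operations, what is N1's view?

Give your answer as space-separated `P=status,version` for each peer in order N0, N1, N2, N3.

Answer: N0=alive,0 N1=alive,0 N2=dead,1 N3=alive,2

Derivation:
Op 1: N0 marks N3=dead -> (dead,v1)
Op 2: N3 marks N0=suspect -> (suspect,v1)
Op 3: gossip N1<->N0 -> N1.N0=(alive,v0) N1.N1=(alive,v0) N1.N2=(alive,v0) N1.N3=(dead,v1) | N0.N0=(alive,v0) N0.N1=(alive,v0) N0.N2=(alive,v0) N0.N3=(dead,v1)
Op 4: gossip N3<->N2 -> N3.N0=(suspect,v1) N3.N1=(alive,v0) N3.N2=(alive,v0) N3.N3=(alive,v0) | N2.N0=(suspect,v1) N2.N1=(alive,v0) N2.N2=(alive,v0) N2.N3=(alive,v0)
Op 5: N0 marks N2=dead -> (dead,v1)
Op 6: gossip N1<->N0 -> N1.N0=(alive,v0) N1.N1=(alive,v0) N1.N2=(dead,v1) N1.N3=(dead,v1) | N0.N0=(alive,v0) N0.N1=(alive,v0) N0.N2=(dead,v1) N0.N3=(dead,v1)
Op 7: gossip N1<->N0 -> N1.N0=(alive,v0) N1.N1=(alive,v0) N1.N2=(dead,v1) N1.N3=(dead,v1) | N0.N0=(alive,v0) N0.N1=(alive,v0) N0.N2=(dead,v1) N0.N3=(dead,v1)
Op 8: N3 marks N0=dead -> (dead,v2)
Op 9: N1 marks N3=alive -> (alive,v2)
Op 10: N2 marks N2=alive -> (alive,v1)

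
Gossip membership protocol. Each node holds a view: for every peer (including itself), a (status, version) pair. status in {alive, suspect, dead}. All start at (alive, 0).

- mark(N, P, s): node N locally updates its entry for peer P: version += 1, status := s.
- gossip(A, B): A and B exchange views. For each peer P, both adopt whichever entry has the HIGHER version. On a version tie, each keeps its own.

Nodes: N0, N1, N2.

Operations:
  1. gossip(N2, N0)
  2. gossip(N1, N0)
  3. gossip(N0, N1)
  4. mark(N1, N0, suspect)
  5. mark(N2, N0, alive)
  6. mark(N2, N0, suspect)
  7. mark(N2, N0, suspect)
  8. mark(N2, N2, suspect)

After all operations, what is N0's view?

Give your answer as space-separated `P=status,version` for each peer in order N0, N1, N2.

Answer: N0=alive,0 N1=alive,0 N2=alive,0

Derivation:
Op 1: gossip N2<->N0 -> N2.N0=(alive,v0) N2.N1=(alive,v0) N2.N2=(alive,v0) | N0.N0=(alive,v0) N0.N1=(alive,v0) N0.N2=(alive,v0)
Op 2: gossip N1<->N0 -> N1.N0=(alive,v0) N1.N1=(alive,v0) N1.N2=(alive,v0) | N0.N0=(alive,v0) N0.N1=(alive,v0) N0.N2=(alive,v0)
Op 3: gossip N0<->N1 -> N0.N0=(alive,v0) N0.N1=(alive,v0) N0.N2=(alive,v0) | N1.N0=(alive,v0) N1.N1=(alive,v0) N1.N2=(alive,v0)
Op 4: N1 marks N0=suspect -> (suspect,v1)
Op 5: N2 marks N0=alive -> (alive,v1)
Op 6: N2 marks N0=suspect -> (suspect,v2)
Op 7: N2 marks N0=suspect -> (suspect,v3)
Op 8: N2 marks N2=suspect -> (suspect,v1)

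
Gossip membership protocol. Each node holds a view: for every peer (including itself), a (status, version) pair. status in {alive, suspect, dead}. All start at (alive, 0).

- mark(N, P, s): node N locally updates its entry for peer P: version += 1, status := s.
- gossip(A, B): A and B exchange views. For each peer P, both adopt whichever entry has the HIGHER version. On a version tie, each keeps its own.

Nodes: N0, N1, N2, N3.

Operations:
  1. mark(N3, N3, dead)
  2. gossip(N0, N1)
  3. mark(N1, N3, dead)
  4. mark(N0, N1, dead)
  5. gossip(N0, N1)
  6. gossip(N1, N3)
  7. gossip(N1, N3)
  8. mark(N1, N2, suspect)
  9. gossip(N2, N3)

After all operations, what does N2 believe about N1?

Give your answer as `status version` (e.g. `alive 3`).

Op 1: N3 marks N3=dead -> (dead,v1)
Op 2: gossip N0<->N1 -> N0.N0=(alive,v0) N0.N1=(alive,v0) N0.N2=(alive,v0) N0.N3=(alive,v0) | N1.N0=(alive,v0) N1.N1=(alive,v0) N1.N2=(alive,v0) N1.N3=(alive,v0)
Op 3: N1 marks N3=dead -> (dead,v1)
Op 4: N0 marks N1=dead -> (dead,v1)
Op 5: gossip N0<->N1 -> N0.N0=(alive,v0) N0.N1=(dead,v1) N0.N2=(alive,v0) N0.N3=(dead,v1) | N1.N0=(alive,v0) N1.N1=(dead,v1) N1.N2=(alive,v0) N1.N3=(dead,v1)
Op 6: gossip N1<->N3 -> N1.N0=(alive,v0) N1.N1=(dead,v1) N1.N2=(alive,v0) N1.N3=(dead,v1) | N3.N0=(alive,v0) N3.N1=(dead,v1) N3.N2=(alive,v0) N3.N3=(dead,v1)
Op 7: gossip N1<->N3 -> N1.N0=(alive,v0) N1.N1=(dead,v1) N1.N2=(alive,v0) N1.N3=(dead,v1) | N3.N0=(alive,v0) N3.N1=(dead,v1) N3.N2=(alive,v0) N3.N3=(dead,v1)
Op 8: N1 marks N2=suspect -> (suspect,v1)
Op 9: gossip N2<->N3 -> N2.N0=(alive,v0) N2.N1=(dead,v1) N2.N2=(alive,v0) N2.N3=(dead,v1) | N3.N0=(alive,v0) N3.N1=(dead,v1) N3.N2=(alive,v0) N3.N3=(dead,v1)

Answer: dead 1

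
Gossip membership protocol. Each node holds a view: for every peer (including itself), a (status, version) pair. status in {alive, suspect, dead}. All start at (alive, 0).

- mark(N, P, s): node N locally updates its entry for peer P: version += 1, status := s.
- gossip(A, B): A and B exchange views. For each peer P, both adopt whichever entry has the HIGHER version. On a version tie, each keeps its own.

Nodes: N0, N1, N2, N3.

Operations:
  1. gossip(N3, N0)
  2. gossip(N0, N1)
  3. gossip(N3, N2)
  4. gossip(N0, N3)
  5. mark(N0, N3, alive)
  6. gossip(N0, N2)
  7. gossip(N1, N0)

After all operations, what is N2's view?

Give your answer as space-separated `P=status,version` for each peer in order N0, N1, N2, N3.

Answer: N0=alive,0 N1=alive,0 N2=alive,0 N3=alive,1

Derivation:
Op 1: gossip N3<->N0 -> N3.N0=(alive,v0) N3.N1=(alive,v0) N3.N2=(alive,v0) N3.N3=(alive,v0) | N0.N0=(alive,v0) N0.N1=(alive,v0) N0.N2=(alive,v0) N0.N3=(alive,v0)
Op 2: gossip N0<->N1 -> N0.N0=(alive,v0) N0.N1=(alive,v0) N0.N2=(alive,v0) N0.N3=(alive,v0) | N1.N0=(alive,v0) N1.N1=(alive,v0) N1.N2=(alive,v0) N1.N3=(alive,v0)
Op 3: gossip N3<->N2 -> N3.N0=(alive,v0) N3.N1=(alive,v0) N3.N2=(alive,v0) N3.N3=(alive,v0) | N2.N0=(alive,v0) N2.N1=(alive,v0) N2.N2=(alive,v0) N2.N3=(alive,v0)
Op 4: gossip N0<->N3 -> N0.N0=(alive,v0) N0.N1=(alive,v0) N0.N2=(alive,v0) N0.N3=(alive,v0) | N3.N0=(alive,v0) N3.N1=(alive,v0) N3.N2=(alive,v0) N3.N3=(alive,v0)
Op 5: N0 marks N3=alive -> (alive,v1)
Op 6: gossip N0<->N2 -> N0.N0=(alive,v0) N0.N1=(alive,v0) N0.N2=(alive,v0) N0.N3=(alive,v1) | N2.N0=(alive,v0) N2.N1=(alive,v0) N2.N2=(alive,v0) N2.N3=(alive,v1)
Op 7: gossip N1<->N0 -> N1.N0=(alive,v0) N1.N1=(alive,v0) N1.N2=(alive,v0) N1.N3=(alive,v1) | N0.N0=(alive,v0) N0.N1=(alive,v0) N0.N2=(alive,v0) N0.N3=(alive,v1)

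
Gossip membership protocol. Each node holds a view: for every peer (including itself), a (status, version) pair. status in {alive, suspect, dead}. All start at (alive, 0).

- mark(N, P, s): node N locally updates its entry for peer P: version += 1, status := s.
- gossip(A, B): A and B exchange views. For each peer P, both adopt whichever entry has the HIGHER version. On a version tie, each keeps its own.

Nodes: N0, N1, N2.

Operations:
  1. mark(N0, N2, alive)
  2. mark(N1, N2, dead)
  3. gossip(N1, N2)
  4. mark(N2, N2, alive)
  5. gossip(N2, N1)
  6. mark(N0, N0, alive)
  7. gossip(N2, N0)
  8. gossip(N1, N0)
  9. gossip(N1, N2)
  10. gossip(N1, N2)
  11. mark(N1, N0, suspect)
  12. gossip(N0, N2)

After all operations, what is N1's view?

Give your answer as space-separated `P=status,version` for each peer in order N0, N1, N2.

Op 1: N0 marks N2=alive -> (alive,v1)
Op 2: N1 marks N2=dead -> (dead,v1)
Op 3: gossip N1<->N2 -> N1.N0=(alive,v0) N1.N1=(alive,v0) N1.N2=(dead,v1) | N2.N0=(alive,v0) N2.N1=(alive,v0) N2.N2=(dead,v1)
Op 4: N2 marks N2=alive -> (alive,v2)
Op 5: gossip N2<->N1 -> N2.N0=(alive,v0) N2.N1=(alive,v0) N2.N2=(alive,v2) | N1.N0=(alive,v0) N1.N1=(alive,v0) N1.N2=(alive,v2)
Op 6: N0 marks N0=alive -> (alive,v1)
Op 7: gossip N2<->N0 -> N2.N0=(alive,v1) N2.N1=(alive,v0) N2.N2=(alive,v2) | N0.N0=(alive,v1) N0.N1=(alive,v0) N0.N2=(alive,v2)
Op 8: gossip N1<->N0 -> N1.N0=(alive,v1) N1.N1=(alive,v0) N1.N2=(alive,v2) | N0.N0=(alive,v1) N0.N1=(alive,v0) N0.N2=(alive,v2)
Op 9: gossip N1<->N2 -> N1.N0=(alive,v1) N1.N1=(alive,v0) N1.N2=(alive,v2) | N2.N0=(alive,v1) N2.N1=(alive,v0) N2.N2=(alive,v2)
Op 10: gossip N1<->N2 -> N1.N0=(alive,v1) N1.N1=(alive,v0) N1.N2=(alive,v2) | N2.N0=(alive,v1) N2.N1=(alive,v0) N2.N2=(alive,v2)
Op 11: N1 marks N0=suspect -> (suspect,v2)
Op 12: gossip N0<->N2 -> N0.N0=(alive,v1) N0.N1=(alive,v0) N0.N2=(alive,v2) | N2.N0=(alive,v1) N2.N1=(alive,v0) N2.N2=(alive,v2)

Answer: N0=suspect,2 N1=alive,0 N2=alive,2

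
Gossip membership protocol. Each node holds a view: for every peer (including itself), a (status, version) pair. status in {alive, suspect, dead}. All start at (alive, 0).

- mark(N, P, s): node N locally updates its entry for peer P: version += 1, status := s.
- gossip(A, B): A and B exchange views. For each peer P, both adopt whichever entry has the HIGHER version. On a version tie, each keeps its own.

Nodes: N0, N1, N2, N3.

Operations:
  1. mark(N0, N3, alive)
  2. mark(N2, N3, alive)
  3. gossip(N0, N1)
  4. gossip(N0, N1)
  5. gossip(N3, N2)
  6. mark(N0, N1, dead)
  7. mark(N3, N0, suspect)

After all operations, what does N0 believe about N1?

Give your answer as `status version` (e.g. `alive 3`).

Answer: dead 1

Derivation:
Op 1: N0 marks N3=alive -> (alive,v1)
Op 2: N2 marks N3=alive -> (alive,v1)
Op 3: gossip N0<->N1 -> N0.N0=(alive,v0) N0.N1=(alive,v0) N0.N2=(alive,v0) N0.N3=(alive,v1) | N1.N0=(alive,v0) N1.N1=(alive,v0) N1.N2=(alive,v0) N1.N3=(alive,v1)
Op 4: gossip N0<->N1 -> N0.N0=(alive,v0) N0.N1=(alive,v0) N0.N2=(alive,v0) N0.N3=(alive,v1) | N1.N0=(alive,v0) N1.N1=(alive,v0) N1.N2=(alive,v0) N1.N3=(alive,v1)
Op 5: gossip N3<->N2 -> N3.N0=(alive,v0) N3.N1=(alive,v0) N3.N2=(alive,v0) N3.N3=(alive,v1) | N2.N0=(alive,v0) N2.N1=(alive,v0) N2.N2=(alive,v0) N2.N3=(alive,v1)
Op 6: N0 marks N1=dead -> (dead,v1)
Op 7: N3 marks N0=suspect -> (suspect,v1)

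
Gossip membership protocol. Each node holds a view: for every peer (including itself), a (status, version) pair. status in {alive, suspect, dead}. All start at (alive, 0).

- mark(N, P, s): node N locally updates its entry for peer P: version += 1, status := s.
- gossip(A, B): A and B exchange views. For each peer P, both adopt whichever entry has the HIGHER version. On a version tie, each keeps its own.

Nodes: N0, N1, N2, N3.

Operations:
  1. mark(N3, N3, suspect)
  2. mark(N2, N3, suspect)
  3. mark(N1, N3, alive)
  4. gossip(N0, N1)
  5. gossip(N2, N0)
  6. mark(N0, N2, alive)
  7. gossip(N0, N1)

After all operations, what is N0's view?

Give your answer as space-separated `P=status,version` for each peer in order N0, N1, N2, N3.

Op 1: N3 marks N3=suspect -> (suspect,v1)
Op 2: N2 marks N3=suspect -> (suspect,v1)
Op 3: N1 marks N3=alive -> (alive,v1)
Op 4: gossip N0<->N1 -> N0.N0=(alive,v0) N0.N1=(alive,v0) N0.N2=(alive,v0) N0.N3=(alive,v1) | N1.N0=(alive,v0) N1.N1=(alive,v0) N1.N2=(alive,v0) N1.N3=(alive,v1)
Op 5: gossip N2<->N0 -> N2.N0=(alive,v0) N2.N1=(alive,v0) N2.N2=(alive,v0) N2.N3=(suspect,v1) | N0.N0=(alive,v0) N0.N1=(alive,v0) N0.N2=(alive,v0) N0.N3=(alive,v1)
Op 6: N0 marks N2=alive -> (alive,v1)
Op 7: gossip N0<->N1 -> N0.N0=(alive,v0) N0.N1=(alive,v0) N0.N2=(alive,v1) N0.N3=(alive,v1) | N1.N0=(alive,v0) N1.N1=(alive,v0) N1.N2=(alive,v1) N1.N3=(alive,v1)

Answer: N0=alive,0 N1=alive,0 N2=alive,1 N3=alive,1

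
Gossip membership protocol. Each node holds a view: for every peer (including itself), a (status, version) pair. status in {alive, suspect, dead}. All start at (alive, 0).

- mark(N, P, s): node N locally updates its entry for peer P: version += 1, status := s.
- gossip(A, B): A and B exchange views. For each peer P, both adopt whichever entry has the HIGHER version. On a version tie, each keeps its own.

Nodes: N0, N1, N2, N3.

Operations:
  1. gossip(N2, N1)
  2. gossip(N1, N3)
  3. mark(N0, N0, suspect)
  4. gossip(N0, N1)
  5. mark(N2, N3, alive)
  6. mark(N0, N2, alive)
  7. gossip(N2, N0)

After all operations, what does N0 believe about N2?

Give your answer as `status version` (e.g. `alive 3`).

Op 1: gossip N2<->N1 -> N2.N0=(alive,v0) N2.N1=(alive,v0) N2.N2=(alive,v0) N2.N3=(alive,v0) | N1.N0=(alive,v0) N1.N1=(alive,v0) N1.N2=(alive,v0) N1.N3=(alive,v0)
Op 2: gossip N1<->N3 -> N1.N0=(alive,v0) N1.N1=(alive,v0) N1.N2=(alive,v0) N1.N3=(alive,v0) | N3.N0=(alive,v0) N3.N1=(alive,v0) N3.N2=(alive,v0) N3.N3=(alive,v0)
Op 3: N0 marks N0=suspect -> (suspect,v1)
Op 4: gossip N0<->N1 -> N0.N0=(suspect,v1) N0.N1=(alive,v0) N0.N2=(alive,v0) N0.N3=(alive,v0) | N1.N0=(suspect,v1) N1.N1=(alive,v0) N1.N2=(alive,v0) N1.N3=(alive,v0)
Op 5: N2 marks N3=alive -> (alive,v1)
Op 6: N0 marks N2=alive -> (alive,v1)
Op 7: gossip N2<->N0 -> N2.N0=(suspect,v1) N2.N1=(alive,v0) N2.N2=(alive,v1) N2.N3=(alive,v1) | N0.N0=(suspect,v1) N0.N1=(alive,v0) N0.N2=(alive,v1) N0.N3=(alive,v1)

Answer: alive 1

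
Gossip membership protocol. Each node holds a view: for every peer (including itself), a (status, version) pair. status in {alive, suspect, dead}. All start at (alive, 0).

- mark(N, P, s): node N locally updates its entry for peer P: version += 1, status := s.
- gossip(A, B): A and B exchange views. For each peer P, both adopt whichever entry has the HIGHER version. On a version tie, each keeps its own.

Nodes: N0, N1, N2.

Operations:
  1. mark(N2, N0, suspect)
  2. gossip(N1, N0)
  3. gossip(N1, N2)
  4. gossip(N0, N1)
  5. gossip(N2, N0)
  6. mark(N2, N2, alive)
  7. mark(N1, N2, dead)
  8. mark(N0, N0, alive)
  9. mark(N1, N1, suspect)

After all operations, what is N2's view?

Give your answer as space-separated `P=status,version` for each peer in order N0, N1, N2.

Op 1: N2 marks N0=suspect -> (suspect,v1)
Op 2: gossip N1<->N0 -> N1.N0=(alive,v0) N1.N1=(alive,v0) N1.N2=(alive,v0) | N0.N0=(alive,v0) N0.N1=(alive,v0) N0.N2=(alive,v0)
Op 3: gossip N1<->N2 -> N1.N0=(suspect,v1) N1.N1=(alive,v0) N1.N2=(alive,v0) | N2.N0=(suspect,v1) N2.N1=(alive,v0) N2.N2=(alive,v0)
Op 4: gossip N0<->N1 -> N0.N0=(suspect,v1) N0.N1=(alive,v0) N0.N2=(alive,v0) | N1.N0=(suspect,v1) N1.N1=(alive,v0) N1.N2=(alive,v0)
Op 5: gossip N2<->N0 -> N2.N0=(suspect,v1) N2.N1=(alive,v0) N2.N2=(alive,v0) | N0.N0=(suspect,v1) N0.N1=(alive,v0) N0.N2=(alive,v0)
Op 6: N2 marks N2=alive -> (alive,v1)
Op 7: N1 marks N2=dead -> (dead,v1)
Op 8: N0 marks N0=alive -> (alive,v2)
Op 9: N1 marks N1=suspect -> (suspect,v1)

Answer: N0=suspect,1 N1=alive,0 N2=alive,1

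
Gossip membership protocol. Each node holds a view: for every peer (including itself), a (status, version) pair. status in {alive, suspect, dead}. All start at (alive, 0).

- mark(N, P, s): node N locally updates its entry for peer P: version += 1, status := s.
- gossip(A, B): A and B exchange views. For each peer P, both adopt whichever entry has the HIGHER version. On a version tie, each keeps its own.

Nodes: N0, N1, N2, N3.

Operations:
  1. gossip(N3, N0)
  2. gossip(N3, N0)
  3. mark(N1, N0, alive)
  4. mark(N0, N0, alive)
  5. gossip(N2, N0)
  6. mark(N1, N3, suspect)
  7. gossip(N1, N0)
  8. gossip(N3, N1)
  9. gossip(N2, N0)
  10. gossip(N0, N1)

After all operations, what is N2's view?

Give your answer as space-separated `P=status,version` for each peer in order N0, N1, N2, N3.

Answer: N0=alive,1 N1=alive,0 N2=alive,0 N3=suspect,1

Derivation:
Op 1: gossip N3<->N0 -> N3.N0=(alive,v0) N3.N1=(alive,v0) N3.N2=(alive,v0) N3.N3=(alive,v0) | N0.N0=(alive,v0) N0.N1=(alive,v0) N0.N2=(alive,v0) N0.N3=(alive,v0)
Op 2: gossip N3<->N0 -> N3.N0=(alive,v0) N3.N1=(alive,v0) N3.N2=(alive,v0) N3.N3=(alive,v0) | N0.N0=(alive,v0) N0.N1=(alive,v0) N0.N2=(alive,v0) N0.N3=(alive,v0)
Op 3: N1 marks N0=alive -> (alive,v1)
Op 4: N0 marks N0=alive -> (alive,v1)
Op 5: gossip N2<->N0 -> N2.N0=(alive,v1) N2.N1=(alive,v0) N2.N2=(alive,v0) N2.N3=(alive,v0) | N0.N0=(alive,v1) N0.N1=(alive,v0) N0.N2=(alive,v0) N0.N3=(alive,v0)
Op 6: N1 marks N3=suspect -> (suspect,v1)
Op 7: gossip N1<->N0 -> N1.N0=(alive,v1) N1.N1=(alive,v0) N1.N2=(alive,v0) N1.N3=(suspect,v1) | N0.N0=(alive,v1) N0.N1=(alive,v0) N0.N2=(alive,v0) N0.N3=(suspect,v1)
Op 8: gossip N3<->N1 -> N3.N0=(alive,v1) N3.N1=(alive,v0) N3.N2=(alive,v0) N3.N3=(suspect,v1) | N1.N0=(alive,v1) N1.N1=(alive,v0) N1.N2=(alive,v0) N1.N3=(suspect,v1)
Op 9: gossip N2<->N0 -> N2.N0=(alive,v1) N2.N1=(alive,v0) N2.N2=(alive,v0) N2.N3=(suspect,v1) | N0.N0=(alive,v1) N0.N1=(alive,v0) N0.N2=(alive,v0) N0.N3=(suspect,v1)
Op 10: gossip N0<->N1 -> N0.N0=(alive,v1) N0.N1=(alive,v0) N0.N2=(alive,v0) N0.N3=(suspect,v1) | N1.N0=(alive,v1) N1.N1=(alive,v0) N1.N2=(alive,v0) N1.N3=(suspect,v1)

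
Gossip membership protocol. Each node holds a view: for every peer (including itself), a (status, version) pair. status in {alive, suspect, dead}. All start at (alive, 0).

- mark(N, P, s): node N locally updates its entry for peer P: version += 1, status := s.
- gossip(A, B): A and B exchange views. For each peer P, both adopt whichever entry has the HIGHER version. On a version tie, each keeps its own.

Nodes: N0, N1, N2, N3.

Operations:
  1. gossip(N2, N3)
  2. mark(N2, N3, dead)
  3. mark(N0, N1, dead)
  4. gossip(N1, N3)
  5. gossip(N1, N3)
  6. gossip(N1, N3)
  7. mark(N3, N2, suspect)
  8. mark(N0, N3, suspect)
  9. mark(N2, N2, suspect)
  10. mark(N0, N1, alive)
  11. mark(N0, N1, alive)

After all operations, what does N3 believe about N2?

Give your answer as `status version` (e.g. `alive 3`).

Op 1: gossip N2<->N3 -> N2.N0=(alive,v0) N2.N1=(alive,v0) N2.N2=(alive,v0) N2.N3=(alive,v0) | N3.N0=(alive,v0) N3.N1=(alive,v0) N3.N2=(alive,v0) N3.N3=(alive,v0)
Op 2: N2 marks N3=dead -> (dead,v1)
Op 3: N0 marks N1=dead -> (dead,v1)
Op 4: gossip N1<->N3 -> N1.N0=(alive,v0) N1.N1=(alive,v0) N1.N2=(alive,v0) N1.N3=(alive,v0) | N3.N0=(alive,v0) N3.N1=(alive,v0) N3.N2=(alive,v0) N3.N3=(alive,v0)
Op 5: gossip N1<->N3 -> N1.N0=(alive,v0) N1.N1=(alive,v0) N1.N2=(alive,v0) N1.N3=(alive,v0) | N3.N0=(alive,v0) N3.N1=(alive,v0) N3.N2=(alive,v0) N3.N3=(alive,v0)
Op 6: gossip N1<->N3 -> N1.N0=(alive,v0) N1.N1=(alive,v0) N1.N2=(alive,v0) N1.N3=(alive,v0) | N3.N0=(alive,v0) N3.N1=(alive,v0) N3.N2=(alive,v0) N3.N3=(alive,v0)
Op 7: N3 marks N2=suspect -> (suspect,v1)
Op 8: N0 marks N3=suspect -> (suspect,v1)
Op 9: N2 marks N2=suspect -> (suspect,v1)
Op 10: N0 marks N1=alive -> (alive,v2)
Op 11: N0 marks N1=alive -> (alive,v3)

Answer: suspect 1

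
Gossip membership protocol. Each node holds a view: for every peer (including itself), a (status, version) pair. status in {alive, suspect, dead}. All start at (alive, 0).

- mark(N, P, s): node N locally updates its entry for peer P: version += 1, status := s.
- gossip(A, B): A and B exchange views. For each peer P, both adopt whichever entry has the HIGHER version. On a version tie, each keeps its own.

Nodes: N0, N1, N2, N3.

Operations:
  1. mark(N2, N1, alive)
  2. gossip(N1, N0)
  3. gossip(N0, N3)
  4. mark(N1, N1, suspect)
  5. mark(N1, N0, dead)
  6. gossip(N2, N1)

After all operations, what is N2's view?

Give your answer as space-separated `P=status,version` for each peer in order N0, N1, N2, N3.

Op 1: N2 marks N1=alive -> (alive,v1)
Op 2: gossip N1<->N0 -> N1.N0=(alive,v0) N1.N1=(alive,v0) N1.N2=(alive,v0) N1.N3=(alive,v0) | N0.N0=(alive,v0) N0.N1=(alive,v0) N0.N2=(alive,v0) N0.N3=(alive,v0)
Op 3: gossip N0<->N3 -> N0.N0=(alive,v0) N0.N1=(alive,v0) N0.N2=(alive,v0) N0.N3=(alive,v0) | N3.N0=(alive,v0) N3.N1=(alive,v0) N3.N2=(alive,v0) N3.N3=(alive,v0)
Op 4: N1 marks N1=suspect -> (suspect,v1)
Op 5: N1 marks N0=dead -> (dead,v1)
Op 6: gossip N2<->N1 -> N2.N0=(dead,v1) N2.N1=(alive,v1) N2.N2=(alive,v0) N2.N3=(alive,v0) | N1.N0=(dead,v1) N1.N1=(suspect,v1) N1.N2=(alive,v0) N1.N3=(alive,v0)

Answer: N0=dead,1 N1=alive,1 N2=alive,0 N3=alive,0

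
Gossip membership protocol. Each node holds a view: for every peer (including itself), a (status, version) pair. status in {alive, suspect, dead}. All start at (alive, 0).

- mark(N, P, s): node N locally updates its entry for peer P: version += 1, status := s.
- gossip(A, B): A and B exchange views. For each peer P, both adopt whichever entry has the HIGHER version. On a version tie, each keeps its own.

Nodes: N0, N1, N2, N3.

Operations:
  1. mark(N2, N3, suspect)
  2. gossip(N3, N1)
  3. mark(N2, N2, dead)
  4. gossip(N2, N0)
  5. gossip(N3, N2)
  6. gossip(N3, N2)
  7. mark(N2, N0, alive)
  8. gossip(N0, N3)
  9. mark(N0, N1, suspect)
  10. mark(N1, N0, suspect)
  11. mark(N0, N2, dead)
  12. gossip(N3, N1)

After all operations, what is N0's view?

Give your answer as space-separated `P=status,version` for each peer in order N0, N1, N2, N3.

Answer: N0=alive,0 N1=suspect,1 N2=dead,2 N3=suspect,1

Derivation:
Op 1: N2 marks N3=suspect -> (suspect,v1)
Op 2: gossip N3<->N1 -> N3.N0=(alive,v0) N3.N1=(alive,v0) N3.N2=(alive,v0) N3.N3=(alive,v0) | N1.N0=(alive,v0) N1.N1=(alive,v0) N1.N2=(alive,v0) N1.N3=(alive,v0)
Op 3: N2 marks N2=dead -> (dead,v1)
Op 4: gossip N2<->N0 -> N2.N0=(alive,v0) N2.N1=(alive,v0) N2.N2=(dead,v1) N2.N3=(suspect,v1) | N0.N0=(alive,v0) N0.N1=(alive,v0) N0.N2=(dead,v1) N0.N3=(suspect,v1)
Op 5: gossip N3<->N2 -> N3.N0=(alive,v0) N3.N1=(alive,v0) N3.N2=(dead,v1) N3.N3=(suspect,v1) | N2.N0=(alive,v0) N2.N1=(alive,v0) N2.N2=(dead,v1) N2.N3=(suspect,v1)
Op 6: gossip N3<->N2 -> N3.N0=(alive,v0) N3.N1=(alive,v0) N3.N2=(dead,v1) N3.N3=(suspect,v1) | N2.N0=(alive,v0) N2.N1=(alive,v0) N2.N2=(dead,v1) N2.N3=(suspect,v1)
Op 7: N2 marks N0=alive -> (alive,v1)
Op 8: gossip N0<->N3 -> N0.N0=(alive,v0) N0.N1=(alive,v0) N0.N2=(dead,v1) N0.N3=(suspect,v1) | N3.N0=(alive,v0) N3.N1=(alive,v0) N3.N2=(dead,v1) N3.N3=(suspect,v1)
Op 9: N0 marks N1=suspect -> (suspect,v1)
Op 10: N1 marks N0=suspect -> (suspect,v1)
Op 11: N0 marks N2=dead -> (dead,v2)
Op 12: gossip N3<->N1 -> N3.N0=(suspect,v1) N3.N1=(alive,v0) N3.N2=(dead,v1) N3.N3=(suspect,v1) | N1.N0=(suspect,v1) N1.N1=(alive,v0) N1.N2=(dead,v1) N1.N3=(suspect,v1)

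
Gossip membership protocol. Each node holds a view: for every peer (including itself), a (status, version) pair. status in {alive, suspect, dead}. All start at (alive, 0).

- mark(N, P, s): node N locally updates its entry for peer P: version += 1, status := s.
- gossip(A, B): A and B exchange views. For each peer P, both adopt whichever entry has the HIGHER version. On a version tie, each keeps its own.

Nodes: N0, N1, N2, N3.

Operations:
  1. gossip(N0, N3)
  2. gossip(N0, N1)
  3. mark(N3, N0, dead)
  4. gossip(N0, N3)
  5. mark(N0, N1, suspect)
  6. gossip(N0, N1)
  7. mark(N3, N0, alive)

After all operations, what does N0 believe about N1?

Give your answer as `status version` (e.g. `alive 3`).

Op 1: gossip N0<->N3 -> N0.N0=(alive,v0) N0.N1=(alive,v0) N0.N2=(alive,v0) N0.N3=(alive,v0) | N3.N0=(alive,v0) N3.N1=(alive,v0) N3.N2=(alive,v0) N3.N3=(alive,v0)
Op 2: gossip N0<->N1 -> N0.N0=(alive,v0) N0.N1=(alive,v0) N0.N2=(alive,v0) N0.N3=(alive,v0) | N1.N0=(alive,v0) N1.N1=(alive,v0) N1.N2=(alive,v0) N1.N3=(alive,v0)
Op 3: N3 marks N0=dead -> (dead,v1)
Op 4: gossip N0<->N3 -> N0.N0=(dead,v1) N0.N1=(alive,v0) N0.N2=(alive,v0) N0.N3=(alive,v0) | N3.N0=(dead,v1) N3.N1=(alive,v0) N3.N2=(alive,v0) N3.N3=(alive,v0)
Op 5: N0 marks N1=suspect -> (suspect,v1)
Op 6: gossip N0<->N1 -> N0.N0=(dead,v1) N0.N1=(suspect,v1) N0.N2=(alive,v0) N0.N3=(alive,v0) | N1.N0=(dead,v1) N1.N1=(suspect,v1) N1.N2=(alive,v0) N1.N3=(alive,v0)
Op 7: N3 marks N0=alive -> (alive,v2)

Answer: suspect 1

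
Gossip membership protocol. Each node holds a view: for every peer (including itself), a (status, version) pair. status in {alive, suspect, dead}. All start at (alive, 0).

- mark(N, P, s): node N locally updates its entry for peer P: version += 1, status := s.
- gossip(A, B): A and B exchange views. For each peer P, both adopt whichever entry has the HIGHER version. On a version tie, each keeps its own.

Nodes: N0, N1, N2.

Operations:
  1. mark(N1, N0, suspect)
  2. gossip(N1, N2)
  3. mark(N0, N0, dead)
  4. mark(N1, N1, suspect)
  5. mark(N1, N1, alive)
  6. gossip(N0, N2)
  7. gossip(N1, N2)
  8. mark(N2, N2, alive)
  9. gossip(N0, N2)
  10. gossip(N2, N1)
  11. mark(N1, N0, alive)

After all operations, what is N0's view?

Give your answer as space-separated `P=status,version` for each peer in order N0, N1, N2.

Op 1: N1 marks N0=suspect -> (suspect,v1)
Op 2: gossip N1<->N2 -> N1.N0=(suspect,v1) N1.N1=(alive,v0) N1.N2=(alive,v0) | N2.N0=(suspect,v1) N2.N1=(alive,v0) N2.N2=(alive,v0)
Op 3: N0 marks N0=dead -> (dead,v1)
Op 4: N1 marks N1=suspect -> (suspect,v1)
Op 5: N1 marks N1=alive -> (alive,v2)
Op 6: gossip N0<->N2 -> N0.N0=(dead,v1) N0.N1=(alive,v0) N0.N2=(alive,v0) | N2.N0=(suspect,v1) N2.N1=(alive,v0) N2.N2=(alive,v0)
Op 7: gossip N1<->N2 -> N1.N0=(suspect,v1) N1.N1=(alive,v2) N1.N2=(alive,v0) | N2.N0=(suspect,v1) N2.N1=(alive,v2) N2.N2=(alive,v0)
Op 8: N2 marks N2=alive -> (alive,v1)
Op 9: gossip N0<->N2 -> N0.N0=(dead,v1) N0.N1=(alive,v2) N0.N2=(alive,v1) | N2.N0=(suspect,v1) N2.N1=(alive,v2) N2.N2=(alive,v1)
Op 10: gossip N2<->N1 -> N2.N0=(suspect,v1) N2.N1=(alive,v2) N2.N2=(alive,v1) | N1.N0=(suspect,v1) N1.N1=(alive,v2) N1.N2=(alive,v1)
Op 11: N1 marks N0=alive -> (alive,v2)

Answer: N0=dead,1 N1=alive,2 N2=alive,1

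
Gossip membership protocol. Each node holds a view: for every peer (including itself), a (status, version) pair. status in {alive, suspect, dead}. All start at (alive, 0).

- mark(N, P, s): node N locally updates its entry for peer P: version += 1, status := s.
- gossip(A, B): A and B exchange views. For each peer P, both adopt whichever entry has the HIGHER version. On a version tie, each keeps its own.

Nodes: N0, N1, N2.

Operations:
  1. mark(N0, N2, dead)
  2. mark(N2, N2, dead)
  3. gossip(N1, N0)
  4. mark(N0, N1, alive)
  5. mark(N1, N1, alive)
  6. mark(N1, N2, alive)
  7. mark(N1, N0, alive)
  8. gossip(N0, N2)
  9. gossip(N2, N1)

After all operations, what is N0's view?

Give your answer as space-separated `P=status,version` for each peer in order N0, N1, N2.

Answer: N0=alive,0 N1=alive,1 N2=dead,1

Derivation:
Op 1: N0 marks N2=dead -> (dead,v1)
Op 2: N2 marks N2=dead -> (dead,v1)
Op 3: gossip N1<->N0 -> N1.N0=(alive,v0) N1.N1=(alive,v0) N1.N2=(dead,v1) | N0.N0=(alive,v0) N0.N1=(alive,v0) N0.N2=(dead,v1)
Op 4: N0 marks N1=alive -> (alive,v1)
Op 5: N1 marks N1=alive -> (alive,v1)
Op 6: N1 marks N2=alive -> (alive,v2)
Op 7: N1 marks N0=alive -> (alive,v1)
Op 8: gossip N0<->N2 -> N0.N0=(alive,v0) N0.N1=(alive,v1) N0.N2=(dead,v1) | N2.N0=(alive,v0) N2.N1=(alive,v1) N2.N2=(dead,v1)
Op 9: gossip N2<->N1 -> N2.N0=(alive,v1) N2.N1=(alive,v1) N2.N2=(alive,v2) | N1.N0=(alive,v1) N1.N1=(alive,v1) N1.N2=(alive,v2)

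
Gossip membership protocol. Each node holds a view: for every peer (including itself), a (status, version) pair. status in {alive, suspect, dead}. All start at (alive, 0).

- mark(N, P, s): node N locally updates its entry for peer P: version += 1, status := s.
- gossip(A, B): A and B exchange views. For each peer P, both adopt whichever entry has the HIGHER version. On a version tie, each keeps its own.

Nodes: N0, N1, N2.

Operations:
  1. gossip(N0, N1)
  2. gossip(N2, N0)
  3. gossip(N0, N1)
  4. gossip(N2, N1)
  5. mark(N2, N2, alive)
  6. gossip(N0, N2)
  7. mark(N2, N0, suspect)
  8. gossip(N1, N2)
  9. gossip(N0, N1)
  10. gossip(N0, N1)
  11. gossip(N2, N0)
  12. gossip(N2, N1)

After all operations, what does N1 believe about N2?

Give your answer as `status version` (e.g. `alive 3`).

Answer: alive 1

Derivation:
Op 1: gossip N0<->N1 -> N0.N0=(alive,v0) N0.N1=(alive,v0) N0.N2=(alive,v0) | N1.N0=(alive,v0) N1.N1=(alive,v0) N1.N2=(alive,v0)
Op 2: gossip N2<->N0 -> N2.N0=(alive,v0) N2.N1=(alive,v0) N2.N2=(alive,v0) | N0.N0=(alive,v0) N0.N1=(alive,v0) N0.N2=(alive,v0)
Op 3: gossip N0<->N1 -> N0.N0=(alive,v0) N0.N1=(alive,v0) N0.N2=(alive,v0) | N1.N0=(alive,v0) N1.N1=(alive,v0) N1.N2=(alive,v0)
Op 4: gossip N2<->N1 -> N2.N0=(alive,v0) N2.N1=(alive,v0) N2.N2=(alive,v0) | N1.N0=(alive,v0) N1.N1=(alive,v0) N1.N2=(alive,v0)
Op 5: N2 marks N2=alive -> (alive,v1)
Op 6: gossip N0<->N2 -> N0.N0=(alive,v0) N0.N1=(alive,v0) N0.N2=(alive,v1) | N2.N0=(alive,v0) N2.N1=(alive,v0) N2.N2=(alive,v1)
Op 7: N2 marks N0=suspect -> (suspect,v1)
Op 8: gossip N1<->N2 -> N1.N0=(suspect,v1) N1.N1=(alive,v0) N1.N2=(alive,v1) | N2.N0=(suspect,v1) N2.N1=(alive,v0) N2.N2=(alive,v1)
Op 9: gossip N0<->N1 -> N0.N0=(suspect,v1) N0.N1=(alive,v0) N0.N2=(alive,v1) | N1.N0=(suspect,v1) N1.N1=(alive,v0) N1.N2=(alive,v1)
Op 10: gossip N0<->N1 -> N0.N0=(suspect,v1) N0.N1=(alive,v0) N0.N2=(alive,v1) | N1.N0=(suspect,v1) N1.N1=(alive,v0) N1.N2=(alive,v1)
Op 11: gossip N2<->N0 -> N2.N0=(suspect,v1) N2.N1=(alive,v0) N2.N2=(alive,v1) | N0.N0=(suspect,v1) N0.N1=(alive,v0) N0.N2=(alive,v1)
Op 12: gossip N2<->N1 -> N2.N0=(suspect,v1) N2.N1=(alive,v0) N2.N2=(alive,v1) | N1.N0=(suspect,v1) N1.N1=(alive,v0) N1.N2=(alive,v1)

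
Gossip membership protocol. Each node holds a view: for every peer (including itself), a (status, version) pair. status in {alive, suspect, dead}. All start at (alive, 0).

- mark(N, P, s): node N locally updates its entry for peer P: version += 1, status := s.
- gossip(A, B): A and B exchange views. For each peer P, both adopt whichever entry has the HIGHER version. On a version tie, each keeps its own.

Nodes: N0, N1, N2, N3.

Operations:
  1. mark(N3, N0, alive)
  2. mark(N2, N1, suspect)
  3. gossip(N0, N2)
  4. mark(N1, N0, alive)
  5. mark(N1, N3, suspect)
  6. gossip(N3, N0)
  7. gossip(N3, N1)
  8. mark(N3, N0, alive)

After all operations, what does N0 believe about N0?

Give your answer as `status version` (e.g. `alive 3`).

Answer: alive 1

Derivation:
Op 1: N3 marks N0=alive -> (alive,v1)
Op 2: N2 marks N1=suspect -> (suspect,v1)
Op 3: gossip N0<->N2 -> N0.N0=(alive,v0) N0.N1=(suspect,v1) N0.N2=(alive,v0) N0.N3=(alive,v0) | N2.N0=(alive,v0) N2.N1=(suspect,v1) N2.N2=(alive,v0) N2.N3=(alive,v0)
Op 4: N1 marks N0=alive -> (alive,v1)
Op 5: N1 marks N3=suspect -> (suspect,v1)
Op 6: gossip N3<->N0 -> N3.N0=(alive,v1) N3.N1=(suspect,v1) N3.N2=(alive,v0) N3.N3=(alive,v0) | N0.N0=(alive,v1) N0.N1=(suspect,v1) N0.N2=(alive,v0) N0.N3=(alive,v0)
Op 7: gossip N3<->N1 -> N3.N0=(alive,v1) N3.N1=(suspect,v1) N3.N2=(alive,v0) N3.N3=(suspect,v1) | N1.N0=(alive,v1) N1.N1=(suspect,v1) N1.N2=(alive,v0) N1.N3=(suspect,v1)
Op 8: N3 marks N0=alive -> (alive,v2)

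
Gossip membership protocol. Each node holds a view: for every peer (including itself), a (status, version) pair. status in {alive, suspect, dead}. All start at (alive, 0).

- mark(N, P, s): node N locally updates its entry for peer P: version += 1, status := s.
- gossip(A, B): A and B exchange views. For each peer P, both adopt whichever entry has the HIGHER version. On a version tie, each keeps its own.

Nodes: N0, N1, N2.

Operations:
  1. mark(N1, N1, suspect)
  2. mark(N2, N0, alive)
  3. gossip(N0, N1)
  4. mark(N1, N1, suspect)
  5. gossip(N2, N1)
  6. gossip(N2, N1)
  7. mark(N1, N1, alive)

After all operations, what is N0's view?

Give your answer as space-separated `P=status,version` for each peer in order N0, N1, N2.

Answer: N0=alive,0 N1=suspect,1 N2=alive,0

Derivation:
Op 1: N1 marks N1=suspect -> (suspect,v1)
Op 2: N2 marks N0=alive -> (alive,v1)
Op 3: gossip N0<->N1 -> N0.N0=(alive,v0) N0.N1=(suspect,v1) N0.N2=(alive,v0) | N1.N0=(alive,v0) N1.N1=(suspect,v1) N1.N2=(alive,v0)
Op 4: N1 marks N1=suspect -> (suspect,v2)
Op 5: gossip N2<->N1 -> N2.N0=(alive,v1) N2.N1=(suspect,v2) N2.N2=(alive,v0) | N1.N0=(alive,v1) N1.N1=(suspect,v2) N1.N2=(alive,v0)
Op 6: gossip N2<->N1 -> N2.N0=(alive,v1) N2.N1=(suspect,v2) N2.N2=(alive,v0) | N1.N0=(alive,v1) N1.N1=(suspect,v2) N1.N2=(alive,v0)
Op 7: N1 marks N1=alive -> (alive,v3)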